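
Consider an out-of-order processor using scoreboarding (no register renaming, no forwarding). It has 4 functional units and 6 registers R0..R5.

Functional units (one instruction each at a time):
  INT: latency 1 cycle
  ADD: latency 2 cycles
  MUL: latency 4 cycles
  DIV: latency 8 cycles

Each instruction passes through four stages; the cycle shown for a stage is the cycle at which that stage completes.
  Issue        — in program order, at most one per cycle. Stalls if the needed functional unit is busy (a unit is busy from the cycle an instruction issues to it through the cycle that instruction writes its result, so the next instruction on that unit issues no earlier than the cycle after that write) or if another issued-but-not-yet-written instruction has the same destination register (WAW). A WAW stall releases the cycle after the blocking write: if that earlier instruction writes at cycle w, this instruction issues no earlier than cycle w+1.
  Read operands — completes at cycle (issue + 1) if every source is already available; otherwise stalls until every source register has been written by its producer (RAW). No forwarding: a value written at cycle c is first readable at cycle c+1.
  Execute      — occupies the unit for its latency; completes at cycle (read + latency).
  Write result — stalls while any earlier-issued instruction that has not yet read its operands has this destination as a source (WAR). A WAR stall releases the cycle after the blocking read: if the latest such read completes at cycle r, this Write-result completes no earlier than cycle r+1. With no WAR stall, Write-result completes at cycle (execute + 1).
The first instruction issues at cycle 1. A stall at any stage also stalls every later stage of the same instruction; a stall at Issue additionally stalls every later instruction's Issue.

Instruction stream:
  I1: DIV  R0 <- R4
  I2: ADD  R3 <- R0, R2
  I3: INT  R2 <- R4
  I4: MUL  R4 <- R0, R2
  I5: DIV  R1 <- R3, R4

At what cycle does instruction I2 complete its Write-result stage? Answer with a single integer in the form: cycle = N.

I1  is:1  ro:2  ex:10  wr:11
I2  is:2  ro:12  ex:14  wr:15  — RAW R0: wait I1 write@11
I3  is:3  ro:4  ex:5  wr:13  — WAR R2: wait I2 read@12
I4  is:4  ro:14  ex:18  wr:19  — RAW R2: wait I3 write@13
I5  is:12  ro:20  ex:28  wr:29  — struct: DIV busy until I1 writes@11, RAW R4: wait I4 write@19

cycle = 15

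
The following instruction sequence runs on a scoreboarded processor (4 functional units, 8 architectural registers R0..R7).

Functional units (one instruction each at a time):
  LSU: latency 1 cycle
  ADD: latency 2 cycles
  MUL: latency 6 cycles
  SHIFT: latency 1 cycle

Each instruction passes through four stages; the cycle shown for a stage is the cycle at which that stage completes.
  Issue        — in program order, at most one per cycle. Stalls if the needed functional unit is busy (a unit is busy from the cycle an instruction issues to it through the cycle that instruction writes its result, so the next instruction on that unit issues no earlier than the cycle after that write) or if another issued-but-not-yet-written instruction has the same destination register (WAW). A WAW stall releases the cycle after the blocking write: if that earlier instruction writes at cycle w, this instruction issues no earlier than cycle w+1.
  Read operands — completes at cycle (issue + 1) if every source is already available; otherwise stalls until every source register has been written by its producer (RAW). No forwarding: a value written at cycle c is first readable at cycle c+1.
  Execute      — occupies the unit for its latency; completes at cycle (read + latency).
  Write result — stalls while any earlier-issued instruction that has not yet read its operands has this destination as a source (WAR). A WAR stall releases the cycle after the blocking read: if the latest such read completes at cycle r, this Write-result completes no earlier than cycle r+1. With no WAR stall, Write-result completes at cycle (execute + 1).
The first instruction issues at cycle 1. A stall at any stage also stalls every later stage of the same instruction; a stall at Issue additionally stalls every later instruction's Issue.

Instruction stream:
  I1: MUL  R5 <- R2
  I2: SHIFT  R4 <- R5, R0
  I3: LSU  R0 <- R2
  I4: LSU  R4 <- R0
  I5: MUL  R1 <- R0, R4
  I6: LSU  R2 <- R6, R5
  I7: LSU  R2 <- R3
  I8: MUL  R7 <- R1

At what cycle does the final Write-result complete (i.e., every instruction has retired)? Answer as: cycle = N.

cycle = 33

cycle 1: I1→MUL
cycle 2: I1 RO, I2→SHIFT
cycle 3: I3→LSU
cycle 4: I3 RO
cycle 5: I3 EX
cycle 8: I1 EX
cycle 9: I1 WR R5
cycle 10: I2 RO
cycle 11: I2 EX, I3 WR R0
cycle 12: I2 WR R4
cycle 13: I4→LSU
cycle 14: I4 RO, I5→MUL
cycle 15: I4 EX
cycle 16: I4 WR R4
cycle 17: I5 RO, I6→LSU
cycle 18: I6 RO
cycle 19: I6 EX
cycle 20: I6 WR R2
cycle 21: I7→LSU
cycle 22: I7 RO
cycle 23: I5 EX, I7 EX
cycle 24: I5 WR R1, I7 WR R2
cycle 25: I8→MUL
cycle 26: I8 RO
cycle 32: I8 EX
cycle 33: I8 WR R7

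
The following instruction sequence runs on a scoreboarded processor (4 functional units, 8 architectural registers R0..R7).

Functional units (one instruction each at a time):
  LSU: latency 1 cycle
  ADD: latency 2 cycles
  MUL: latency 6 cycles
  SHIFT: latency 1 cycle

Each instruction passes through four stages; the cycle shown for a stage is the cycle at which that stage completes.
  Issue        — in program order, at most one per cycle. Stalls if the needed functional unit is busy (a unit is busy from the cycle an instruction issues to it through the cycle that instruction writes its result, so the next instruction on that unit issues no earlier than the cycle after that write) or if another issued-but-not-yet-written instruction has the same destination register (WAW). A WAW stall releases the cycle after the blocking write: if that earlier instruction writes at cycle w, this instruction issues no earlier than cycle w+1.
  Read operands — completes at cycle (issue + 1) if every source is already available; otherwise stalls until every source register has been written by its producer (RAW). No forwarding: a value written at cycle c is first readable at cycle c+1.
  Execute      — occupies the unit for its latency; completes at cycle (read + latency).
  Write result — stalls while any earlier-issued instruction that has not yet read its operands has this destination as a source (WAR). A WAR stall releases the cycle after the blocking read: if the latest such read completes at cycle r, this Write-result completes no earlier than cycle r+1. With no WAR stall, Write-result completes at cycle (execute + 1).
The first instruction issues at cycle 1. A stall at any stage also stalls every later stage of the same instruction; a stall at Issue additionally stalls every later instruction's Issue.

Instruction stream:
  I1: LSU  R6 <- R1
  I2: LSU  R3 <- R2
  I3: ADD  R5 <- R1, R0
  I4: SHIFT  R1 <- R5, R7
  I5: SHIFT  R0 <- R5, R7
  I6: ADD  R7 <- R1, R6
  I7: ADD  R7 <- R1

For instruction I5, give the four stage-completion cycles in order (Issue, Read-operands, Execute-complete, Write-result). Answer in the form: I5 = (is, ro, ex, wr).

1) issue 1, read 2, done 3, write 4
2) issue 5, read 6, done 7, write 8  <struct: LSU busy until I1 writes@4>
3) issue 6, read 7, done 9, write 10
4) issue 7, read 11, done 12, write 13  <RAW R5: wait I3 write@10>
5) issue 14, read 15, done 16, write 17  <struct: SHIFT busy until I4 writes@13>
6) issue 15, read 16, done 18, write 19
7) issue 20, read 21, done 23, write 24  <struct: ADD busy until I6 writes@19>

I5 = (14, 15, 16, 17)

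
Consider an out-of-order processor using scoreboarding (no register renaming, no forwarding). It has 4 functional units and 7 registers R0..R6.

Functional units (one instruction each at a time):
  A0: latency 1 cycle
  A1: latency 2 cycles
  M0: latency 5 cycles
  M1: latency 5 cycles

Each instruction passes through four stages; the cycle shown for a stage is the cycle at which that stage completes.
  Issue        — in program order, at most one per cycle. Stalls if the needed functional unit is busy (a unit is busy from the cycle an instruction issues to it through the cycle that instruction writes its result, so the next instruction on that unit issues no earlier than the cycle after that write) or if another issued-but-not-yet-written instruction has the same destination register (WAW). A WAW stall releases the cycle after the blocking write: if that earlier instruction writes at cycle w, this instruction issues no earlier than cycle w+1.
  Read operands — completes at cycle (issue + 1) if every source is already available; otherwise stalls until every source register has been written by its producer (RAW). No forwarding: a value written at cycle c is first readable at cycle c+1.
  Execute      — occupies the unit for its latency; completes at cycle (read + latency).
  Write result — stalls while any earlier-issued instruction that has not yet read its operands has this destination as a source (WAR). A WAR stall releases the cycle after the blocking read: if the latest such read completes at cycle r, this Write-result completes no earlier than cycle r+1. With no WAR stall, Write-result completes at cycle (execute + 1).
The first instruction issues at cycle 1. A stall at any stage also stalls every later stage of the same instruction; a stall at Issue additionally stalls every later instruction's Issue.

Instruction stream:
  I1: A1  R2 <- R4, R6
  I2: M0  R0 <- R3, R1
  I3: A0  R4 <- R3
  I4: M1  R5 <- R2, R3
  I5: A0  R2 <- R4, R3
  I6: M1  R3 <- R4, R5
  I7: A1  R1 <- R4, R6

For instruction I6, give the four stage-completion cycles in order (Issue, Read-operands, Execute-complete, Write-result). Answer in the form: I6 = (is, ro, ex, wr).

t=1  I1 issues→A1
t=2  I1 reads · I2 issues→M0
t=3  I2 reads · I3 issues→A0
t=4  I1 exec-done · I3 reads · I4 issues→M1
t=5  I1 writes R2 · I3 exec-done
t=6  I3 writes R4 · I4 reads
t=7  I5 issues→A0
t=8  I2 exec-done · I5 reads
t=9  I2 writes R0 · I5 exec-done
t=10  I5 writes R2
t=11  I4 exec-done
t=12  I4 writes R5
t=13  I6 issues→M1
t=14  I6 reads · I7 issues→A1
t=15  I7 reads
t=17  I7 exec-done
t=18  I7 writes R1
t=19  I6 exec-done
t=20  I6 writes R3

I6 = (13, 14, 19, 20)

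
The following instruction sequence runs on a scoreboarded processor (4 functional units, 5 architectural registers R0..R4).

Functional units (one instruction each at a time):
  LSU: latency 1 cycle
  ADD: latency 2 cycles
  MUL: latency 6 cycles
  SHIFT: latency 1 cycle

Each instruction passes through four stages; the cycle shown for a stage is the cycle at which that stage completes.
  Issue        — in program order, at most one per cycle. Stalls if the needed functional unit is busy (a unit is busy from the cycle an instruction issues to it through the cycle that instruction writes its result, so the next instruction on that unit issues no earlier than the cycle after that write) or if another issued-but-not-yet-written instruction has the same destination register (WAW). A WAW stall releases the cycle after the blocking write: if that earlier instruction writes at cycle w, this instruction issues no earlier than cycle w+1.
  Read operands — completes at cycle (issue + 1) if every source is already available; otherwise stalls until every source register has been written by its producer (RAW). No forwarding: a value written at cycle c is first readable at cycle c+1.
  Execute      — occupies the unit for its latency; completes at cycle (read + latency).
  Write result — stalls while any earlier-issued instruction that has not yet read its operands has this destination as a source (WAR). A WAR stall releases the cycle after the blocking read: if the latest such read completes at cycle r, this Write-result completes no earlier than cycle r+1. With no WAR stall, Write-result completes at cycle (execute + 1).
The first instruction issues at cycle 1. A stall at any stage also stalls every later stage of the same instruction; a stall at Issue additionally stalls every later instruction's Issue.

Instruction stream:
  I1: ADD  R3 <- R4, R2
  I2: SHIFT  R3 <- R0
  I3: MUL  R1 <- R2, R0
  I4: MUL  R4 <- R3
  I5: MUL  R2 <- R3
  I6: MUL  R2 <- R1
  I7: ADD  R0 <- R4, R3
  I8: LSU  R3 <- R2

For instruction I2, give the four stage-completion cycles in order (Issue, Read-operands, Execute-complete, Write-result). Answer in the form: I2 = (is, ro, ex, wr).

I2 = (6, 7, 8, 9)

  I1 | 1 | 2 | 4 | 5
  I2 | 6 | 7 | 8 | 9   WAW R3: wait I1 write@5
  I3 | 7 | 8 | 14 | 15
  I4 | 16 | 17 | 23 | 24   struct: MUL busy until I3 writes@15
  I5 | 25 | 26 | 32 | 33   struct: MUL busy until I4 writes@24
  I6 | 34 | 35 | 41 | 42   struct: MUL busy until I5 writes@33
  I7 | 35 | 36 | 38 | 39
  I8 | 36 | 43 | 44 | 45   RAW R2: wait I6 write@42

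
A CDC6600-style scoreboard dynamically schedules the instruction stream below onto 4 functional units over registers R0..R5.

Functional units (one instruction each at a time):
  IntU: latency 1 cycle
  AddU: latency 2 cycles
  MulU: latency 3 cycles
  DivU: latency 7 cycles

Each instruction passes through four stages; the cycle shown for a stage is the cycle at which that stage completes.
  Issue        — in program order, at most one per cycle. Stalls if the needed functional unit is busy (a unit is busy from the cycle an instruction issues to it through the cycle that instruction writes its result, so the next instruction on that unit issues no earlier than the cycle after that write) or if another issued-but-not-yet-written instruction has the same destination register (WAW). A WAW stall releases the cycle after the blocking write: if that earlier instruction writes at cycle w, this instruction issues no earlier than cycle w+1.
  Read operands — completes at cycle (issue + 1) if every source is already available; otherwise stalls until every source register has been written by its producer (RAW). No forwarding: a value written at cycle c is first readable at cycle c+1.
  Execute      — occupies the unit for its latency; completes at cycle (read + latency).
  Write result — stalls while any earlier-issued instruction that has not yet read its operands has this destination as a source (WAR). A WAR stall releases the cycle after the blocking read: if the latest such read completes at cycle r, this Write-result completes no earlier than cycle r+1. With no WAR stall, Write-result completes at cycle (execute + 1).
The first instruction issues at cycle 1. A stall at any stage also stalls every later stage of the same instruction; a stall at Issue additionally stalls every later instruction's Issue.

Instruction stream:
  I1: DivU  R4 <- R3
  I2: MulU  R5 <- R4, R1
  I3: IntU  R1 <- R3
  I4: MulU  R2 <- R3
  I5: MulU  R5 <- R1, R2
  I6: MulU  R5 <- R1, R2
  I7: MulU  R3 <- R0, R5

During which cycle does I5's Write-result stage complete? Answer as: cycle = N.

cycle = 27

I1 -> (1, 2, 9, 10)
I2 -> (2, 11, 14, 15)  // RAW R4: wait I1 write@10
I3 -> (3, 4, 5, 12)  // WAR R1: wait I2 read@11
I4 -> (16, 17, 20, 21)  // struct: MulU busy until I2 writes@15
I5 -> (22, 23, 26, 27)  // struct: MulU busy until I4 writes@21
I6 -> (28, 29, 32, 33)  // struct: MulU busy until I5 writes@27
I7 -> (34, 35, 38, 39)  // struct: MulU busy until I6 writes@33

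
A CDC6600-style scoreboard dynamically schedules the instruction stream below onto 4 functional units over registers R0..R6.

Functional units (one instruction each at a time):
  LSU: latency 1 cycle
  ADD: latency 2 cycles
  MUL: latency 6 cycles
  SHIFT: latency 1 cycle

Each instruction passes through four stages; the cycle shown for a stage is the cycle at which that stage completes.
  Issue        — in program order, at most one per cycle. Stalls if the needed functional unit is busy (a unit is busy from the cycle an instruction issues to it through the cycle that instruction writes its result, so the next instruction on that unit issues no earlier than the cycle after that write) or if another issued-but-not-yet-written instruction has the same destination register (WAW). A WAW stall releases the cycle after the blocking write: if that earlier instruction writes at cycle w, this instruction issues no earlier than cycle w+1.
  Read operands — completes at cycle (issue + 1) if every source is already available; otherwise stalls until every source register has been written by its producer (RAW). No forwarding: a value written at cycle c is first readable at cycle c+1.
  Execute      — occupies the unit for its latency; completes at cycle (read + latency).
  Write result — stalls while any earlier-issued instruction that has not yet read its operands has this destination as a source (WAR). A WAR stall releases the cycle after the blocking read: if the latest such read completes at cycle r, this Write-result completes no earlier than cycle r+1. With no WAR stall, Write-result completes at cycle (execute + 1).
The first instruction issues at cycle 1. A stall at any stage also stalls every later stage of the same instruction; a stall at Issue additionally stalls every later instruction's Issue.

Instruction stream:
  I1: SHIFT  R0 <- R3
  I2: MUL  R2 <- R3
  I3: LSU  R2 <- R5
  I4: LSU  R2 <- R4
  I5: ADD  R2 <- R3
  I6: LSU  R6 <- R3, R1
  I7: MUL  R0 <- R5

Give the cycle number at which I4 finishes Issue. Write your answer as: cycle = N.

cycle = 15

cycle 1: issue I1 (SHIFT)
cycle 2: I1 read-ops; issue I2 (MUL)
cycle 3: I1 finished on SHIFT; I2 read-ops
cycle 4: I1→R0
cycle 9: I2 finished on MUL
cycle 10: I2→R2
cycle 11: issue I3 (LSU)
cycle 12: I3 read-ops
cycle 13: I3 finished on LSU
cycle 14: I3→R2
cycle 15: issue I4 (LSU)
cycle 16: I4 read-ops
cycle 17: I4 finished on LSU
cycle 18: I4→R2
cycle 19: issue I5 (ADD)
cycle 20: I5 read-ops; issue I6 (LSU)
cycle 21: I6 read-ops; issue I7 (MUL)
cycle 22: I5 finished on ADD; I6 finished on LSU; I7 read-ops
cycle 23: I5→R2; I6→R6
cycle 28: I7 finished on MUL
cycle 29: I7→R0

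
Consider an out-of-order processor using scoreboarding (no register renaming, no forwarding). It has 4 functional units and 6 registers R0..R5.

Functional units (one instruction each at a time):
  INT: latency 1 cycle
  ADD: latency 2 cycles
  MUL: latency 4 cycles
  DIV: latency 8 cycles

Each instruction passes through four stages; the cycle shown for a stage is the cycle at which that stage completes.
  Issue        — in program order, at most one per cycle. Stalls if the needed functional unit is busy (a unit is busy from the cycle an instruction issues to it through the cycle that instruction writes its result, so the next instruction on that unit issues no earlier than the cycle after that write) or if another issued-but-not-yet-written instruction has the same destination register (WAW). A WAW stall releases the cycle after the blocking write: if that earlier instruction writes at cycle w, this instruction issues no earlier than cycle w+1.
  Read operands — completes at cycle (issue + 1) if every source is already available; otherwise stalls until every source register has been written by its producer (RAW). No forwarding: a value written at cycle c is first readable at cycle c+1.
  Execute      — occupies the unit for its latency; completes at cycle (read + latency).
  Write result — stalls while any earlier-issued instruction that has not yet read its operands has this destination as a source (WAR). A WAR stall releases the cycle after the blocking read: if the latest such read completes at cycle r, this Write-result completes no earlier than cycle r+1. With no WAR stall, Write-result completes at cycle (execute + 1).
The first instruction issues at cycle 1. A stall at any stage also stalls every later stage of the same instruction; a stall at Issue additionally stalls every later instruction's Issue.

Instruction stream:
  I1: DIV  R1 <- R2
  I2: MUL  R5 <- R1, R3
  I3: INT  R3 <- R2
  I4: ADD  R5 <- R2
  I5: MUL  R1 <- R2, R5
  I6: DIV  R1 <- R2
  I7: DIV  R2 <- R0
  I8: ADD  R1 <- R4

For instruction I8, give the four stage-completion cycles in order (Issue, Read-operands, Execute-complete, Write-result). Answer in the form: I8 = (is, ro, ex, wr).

1) issue 1, read 2, done 10, write 11
2) issue 2, read 12, done 16, write 17  <RAW R1: wait I1 write@11>
3) issue 3, read 4, done 5, write 13  <WAR R3: wait I2 read@12>
4) issue 18, read 19, done 21, write 22  <WAW R5: wait I2 write@17>
5) issue 19, read 23, done 27, write 28  <RAW R5: wait I4 write@22>
6) issue 29, read 30, done 38, write 39  <WAW R1: wait I5 write@28>
7) issue 40, read 41, done 49, write 50  <struct: DIV busy until I6 writes@39>
8) issue 41, read 42, done 44, write 45

I8 = (41, 42, 44, 45)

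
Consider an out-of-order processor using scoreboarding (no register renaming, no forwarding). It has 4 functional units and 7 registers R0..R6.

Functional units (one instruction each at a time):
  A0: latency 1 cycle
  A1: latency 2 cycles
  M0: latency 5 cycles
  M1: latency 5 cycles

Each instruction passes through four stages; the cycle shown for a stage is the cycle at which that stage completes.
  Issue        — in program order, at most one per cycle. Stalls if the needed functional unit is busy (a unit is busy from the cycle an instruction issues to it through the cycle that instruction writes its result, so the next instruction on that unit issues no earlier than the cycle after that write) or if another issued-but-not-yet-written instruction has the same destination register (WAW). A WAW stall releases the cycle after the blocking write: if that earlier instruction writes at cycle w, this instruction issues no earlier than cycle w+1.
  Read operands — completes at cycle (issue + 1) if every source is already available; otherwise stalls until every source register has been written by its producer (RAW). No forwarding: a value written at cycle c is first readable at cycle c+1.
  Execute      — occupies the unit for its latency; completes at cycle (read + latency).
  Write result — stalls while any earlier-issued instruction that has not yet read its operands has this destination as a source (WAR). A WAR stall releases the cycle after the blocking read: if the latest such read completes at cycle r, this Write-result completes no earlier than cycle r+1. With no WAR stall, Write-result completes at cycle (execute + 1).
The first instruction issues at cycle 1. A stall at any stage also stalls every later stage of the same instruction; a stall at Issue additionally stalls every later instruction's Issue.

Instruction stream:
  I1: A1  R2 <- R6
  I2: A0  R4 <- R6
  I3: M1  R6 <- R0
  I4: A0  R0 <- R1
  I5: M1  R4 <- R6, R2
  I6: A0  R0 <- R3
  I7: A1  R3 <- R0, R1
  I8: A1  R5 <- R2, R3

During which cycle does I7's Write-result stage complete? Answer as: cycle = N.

cycle 1: I1 dispatched to A1
cycle 2: I1 operands ready · I2 dispatched to A0
cycle 3: I2 operands ready · I3 dispatched to M1
cycle 4: I1 complete · I2 complete · I3 operands ready
cycle 5: R2←I1 · R4←I2
cycle 6: I4 dispatched to A0
cycle 7: I4 operands ready
cycle 8: I4 complete
cycle 9: I3 complete · R0←I4
cycle 10: R6←I3
cycle 11: I5 dispatched to M1
cycle 12: I5 operands ready · I6 dispatched to A0
cycle 13: I6 operands ready · I7 dispatched to A1
cycle 14: I6 complete
cycle 15: R0←I6
cycle 16: I7 operands ready
cycle 17: I5 complete
cycle 18: R4←I5 · I7 complete
cycle 19: R3←I7
cycle 20: I8 dispatched to A1
cycle 21: I8 operands ready
cycle 23: I8 complete
cycle 24: R5←I8

cycle = 19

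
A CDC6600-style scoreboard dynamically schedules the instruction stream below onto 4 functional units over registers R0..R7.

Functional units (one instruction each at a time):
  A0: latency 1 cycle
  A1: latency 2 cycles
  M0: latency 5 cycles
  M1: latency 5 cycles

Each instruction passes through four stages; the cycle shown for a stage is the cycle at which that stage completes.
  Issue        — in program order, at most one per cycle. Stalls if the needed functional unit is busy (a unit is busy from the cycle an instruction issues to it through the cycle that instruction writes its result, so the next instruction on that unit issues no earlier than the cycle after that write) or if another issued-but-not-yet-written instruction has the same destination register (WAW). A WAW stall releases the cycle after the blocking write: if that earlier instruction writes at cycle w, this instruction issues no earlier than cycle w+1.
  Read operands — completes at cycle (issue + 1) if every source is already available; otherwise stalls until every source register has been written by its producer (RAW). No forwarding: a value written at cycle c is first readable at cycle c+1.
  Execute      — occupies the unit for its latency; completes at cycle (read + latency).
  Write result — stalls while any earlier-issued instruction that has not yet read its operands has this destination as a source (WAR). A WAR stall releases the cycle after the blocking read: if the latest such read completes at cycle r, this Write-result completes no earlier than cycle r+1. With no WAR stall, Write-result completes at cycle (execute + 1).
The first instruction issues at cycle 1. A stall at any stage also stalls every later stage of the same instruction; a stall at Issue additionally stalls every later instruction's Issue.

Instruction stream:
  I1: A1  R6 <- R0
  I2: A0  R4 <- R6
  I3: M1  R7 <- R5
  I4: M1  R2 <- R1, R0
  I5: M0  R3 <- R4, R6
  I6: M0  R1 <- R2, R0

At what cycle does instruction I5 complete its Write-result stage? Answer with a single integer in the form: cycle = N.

cycle = 19

cycle 1: I1 issues→A1
cycle 2: I1 reads · I2 issues→A0
cycle 3: I3 issues→M1
cycle 4: I1 exec-done · I3 reads
cycle 5: I1 writes R6
cycle 6: I2 reads
cycle 7: I2 exec-done
cycle 8: I2 writes R4
cycle 9: I3 exec-done
cycle 10: I3 writes R7
cycle 11: I4 issues→M1
cycle 12: I4 reads · I5 issues→M0
cycle 13: I5 reads
cycle 17: I4 exec-done
cycle 18: I4 writes R2 · I5 exec-done
cycle 19: I5 writes R3
cycle 20: I6 issues→M0
cycle 21: I6 reads
cycle 26: I6 exec-done
cycle 27: I6 writes R1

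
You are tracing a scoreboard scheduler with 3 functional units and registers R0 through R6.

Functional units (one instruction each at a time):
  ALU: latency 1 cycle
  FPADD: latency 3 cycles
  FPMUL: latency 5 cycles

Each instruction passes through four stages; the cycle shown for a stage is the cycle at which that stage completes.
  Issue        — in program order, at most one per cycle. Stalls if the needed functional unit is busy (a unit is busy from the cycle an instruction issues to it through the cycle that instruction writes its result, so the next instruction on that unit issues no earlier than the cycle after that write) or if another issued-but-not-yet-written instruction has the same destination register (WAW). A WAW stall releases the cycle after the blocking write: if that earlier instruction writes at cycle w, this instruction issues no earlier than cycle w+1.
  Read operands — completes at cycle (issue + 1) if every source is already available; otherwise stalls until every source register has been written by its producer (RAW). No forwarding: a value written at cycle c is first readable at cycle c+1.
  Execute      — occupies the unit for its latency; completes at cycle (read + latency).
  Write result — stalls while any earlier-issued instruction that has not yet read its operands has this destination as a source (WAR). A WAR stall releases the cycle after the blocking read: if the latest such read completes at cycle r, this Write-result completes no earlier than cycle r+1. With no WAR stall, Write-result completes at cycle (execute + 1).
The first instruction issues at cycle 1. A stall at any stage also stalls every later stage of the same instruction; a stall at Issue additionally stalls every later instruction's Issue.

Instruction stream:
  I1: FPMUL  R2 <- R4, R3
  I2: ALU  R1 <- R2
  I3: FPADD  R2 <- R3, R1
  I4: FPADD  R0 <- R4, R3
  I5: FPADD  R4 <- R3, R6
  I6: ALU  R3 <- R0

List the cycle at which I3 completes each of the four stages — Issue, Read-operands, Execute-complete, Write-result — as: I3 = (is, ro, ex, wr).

cycle 1: I1→FPMUL
cycle 2: I1 RO | I2→ALU
cycle 7: I1 EX
cycle 8: I1 WR R2
cycle 9: I2 RO | I3→FPADD
cycle 10: I2 EX
cycle 11: I2 WR R1
cycle 12: I3 RO
cycle 15: I3 EX
cycle 16: I3 WR R2
cycle 17: I4→FPADD
cycle 18: I4 RO
cycle 21: I4 EX
cycle 22: I4 WR R0
cycle 23: I5→FPADD
cycle 24: I5 RO | I6→ALU
cycle 25: I6 RO
cycle 26: I6 EX
cycle 27: I5 EX | I6 WR R3
cycle 28: I5 WR R4

I3 = (9, 12, 15, 16)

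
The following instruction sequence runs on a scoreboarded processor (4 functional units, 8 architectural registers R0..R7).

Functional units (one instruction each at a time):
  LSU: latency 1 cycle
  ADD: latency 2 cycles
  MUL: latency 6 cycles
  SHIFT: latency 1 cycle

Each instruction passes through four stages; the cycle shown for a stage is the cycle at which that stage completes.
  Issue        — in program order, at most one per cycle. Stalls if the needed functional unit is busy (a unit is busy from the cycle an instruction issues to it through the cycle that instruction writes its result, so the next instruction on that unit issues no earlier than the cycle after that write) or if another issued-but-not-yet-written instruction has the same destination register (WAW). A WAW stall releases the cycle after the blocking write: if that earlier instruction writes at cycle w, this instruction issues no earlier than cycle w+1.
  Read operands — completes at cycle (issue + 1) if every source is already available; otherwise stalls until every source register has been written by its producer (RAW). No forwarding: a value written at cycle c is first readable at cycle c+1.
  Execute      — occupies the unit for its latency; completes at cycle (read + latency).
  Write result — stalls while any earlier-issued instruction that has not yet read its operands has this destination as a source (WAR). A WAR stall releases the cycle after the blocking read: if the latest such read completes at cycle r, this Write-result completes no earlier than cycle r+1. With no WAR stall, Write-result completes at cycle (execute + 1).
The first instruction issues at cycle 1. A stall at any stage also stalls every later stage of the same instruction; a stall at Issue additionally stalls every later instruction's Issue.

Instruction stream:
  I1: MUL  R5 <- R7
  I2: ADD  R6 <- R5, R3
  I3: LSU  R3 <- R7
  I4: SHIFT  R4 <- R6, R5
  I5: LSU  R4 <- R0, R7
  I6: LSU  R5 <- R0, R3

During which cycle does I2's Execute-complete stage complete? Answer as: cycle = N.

cycle = 12

c1: issue I1 (MUL)
c2: I1 read-ops, issue I2 (ADD)
c3: issue I3 (LSU)
c4: I3 read-ops, issue I4 (SHIFT)
c5: I3 finished on LSU
c8: I1 finished on MUL
c9: I1→R5
c10: I2 read-ops
c11: I3→R3
c12: I2 finished on ADD
c13: I2→R6
c14: I4 read-ops
c15: I4 finished on SHIFT
c16: I4→R4
c17: issue I5 (LSU)
c18: I5 read-ops
c19: I5 finished on LSU
c20: I5→R4
c21: issue I6 (LSU)
c22: I6 read-ops
c23: I6 finished on LSU
c24: I6→R5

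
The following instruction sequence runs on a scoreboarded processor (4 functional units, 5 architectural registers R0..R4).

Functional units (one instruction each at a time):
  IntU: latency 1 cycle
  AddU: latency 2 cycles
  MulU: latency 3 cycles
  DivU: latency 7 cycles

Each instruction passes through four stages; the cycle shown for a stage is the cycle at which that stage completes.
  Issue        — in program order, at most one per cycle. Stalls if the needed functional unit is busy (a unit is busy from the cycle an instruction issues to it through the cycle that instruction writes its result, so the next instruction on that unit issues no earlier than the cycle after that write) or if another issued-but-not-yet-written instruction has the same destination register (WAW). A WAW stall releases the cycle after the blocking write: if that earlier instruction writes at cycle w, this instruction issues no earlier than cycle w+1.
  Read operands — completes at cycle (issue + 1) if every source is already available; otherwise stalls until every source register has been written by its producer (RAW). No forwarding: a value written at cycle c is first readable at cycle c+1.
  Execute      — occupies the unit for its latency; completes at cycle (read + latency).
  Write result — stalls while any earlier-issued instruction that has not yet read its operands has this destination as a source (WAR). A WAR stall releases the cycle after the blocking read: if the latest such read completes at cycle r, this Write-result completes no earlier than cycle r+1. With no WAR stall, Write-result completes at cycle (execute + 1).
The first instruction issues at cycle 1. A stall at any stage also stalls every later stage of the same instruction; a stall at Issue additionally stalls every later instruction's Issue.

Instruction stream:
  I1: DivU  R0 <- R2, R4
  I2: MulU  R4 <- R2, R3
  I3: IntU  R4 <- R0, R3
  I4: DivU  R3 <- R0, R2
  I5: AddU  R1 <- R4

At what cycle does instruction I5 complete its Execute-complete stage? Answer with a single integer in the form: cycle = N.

c1: I1 issues→DivU
c2: I1 reads, I2 issues→MulU
c3: I2 reads
c6: I2 exec-done
c7: I2 writes R4
c8: I3 issues→IntU
c9: I1 exec-done
c10: I1 writes R0
c11: I3 reads, I4 issues→DivU
c12: I3 exec-done, I4 reads, I5 issues→AddU
c13: I3 writes R4
c14: I5 reads
c16: I5 exec-done
c17: I5 writes R1
c19: I4 exec-done
c20: I4 writes R3

cycle = 16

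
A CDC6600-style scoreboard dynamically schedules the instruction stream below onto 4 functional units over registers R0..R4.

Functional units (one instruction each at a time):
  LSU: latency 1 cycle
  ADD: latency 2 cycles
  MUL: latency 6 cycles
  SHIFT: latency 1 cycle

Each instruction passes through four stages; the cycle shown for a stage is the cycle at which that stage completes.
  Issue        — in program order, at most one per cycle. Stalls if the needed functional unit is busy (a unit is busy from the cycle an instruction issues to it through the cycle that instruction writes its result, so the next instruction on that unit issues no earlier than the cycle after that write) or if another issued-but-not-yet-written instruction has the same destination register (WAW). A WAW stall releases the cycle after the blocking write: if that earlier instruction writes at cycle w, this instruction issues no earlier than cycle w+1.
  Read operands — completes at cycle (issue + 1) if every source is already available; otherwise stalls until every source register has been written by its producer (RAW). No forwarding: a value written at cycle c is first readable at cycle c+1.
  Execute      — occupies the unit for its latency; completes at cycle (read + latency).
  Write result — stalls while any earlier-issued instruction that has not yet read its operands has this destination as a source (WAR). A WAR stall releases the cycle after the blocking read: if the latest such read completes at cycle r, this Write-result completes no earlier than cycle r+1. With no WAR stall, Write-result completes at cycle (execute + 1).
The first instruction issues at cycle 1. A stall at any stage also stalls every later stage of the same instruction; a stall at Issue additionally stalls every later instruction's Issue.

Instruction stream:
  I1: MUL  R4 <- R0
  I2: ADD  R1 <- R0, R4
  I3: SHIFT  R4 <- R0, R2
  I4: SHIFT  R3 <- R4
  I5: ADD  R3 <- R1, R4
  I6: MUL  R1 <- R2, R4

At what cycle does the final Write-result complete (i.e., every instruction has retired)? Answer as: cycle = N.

cycle = 27

I1: IS=1 RO=2 EX=8 WR=9
I2: IS=2 RO=10 EX=12 WR=13  [RAW R4: wait I1 write@9]
I3: IS=10 RO=11 EX=12 WR=13  [WAW R4: wait I1 write@9]
I4: IS=14 RO=15 EX=16 WR=17  [struct: SHIFT busy until I3 writes@13]
I5: IS=18 RO=19 EX=21 WR=22  [WAW R3: wait I4 write@17]
I6: IS=19 RO=20 EX=26 WR=27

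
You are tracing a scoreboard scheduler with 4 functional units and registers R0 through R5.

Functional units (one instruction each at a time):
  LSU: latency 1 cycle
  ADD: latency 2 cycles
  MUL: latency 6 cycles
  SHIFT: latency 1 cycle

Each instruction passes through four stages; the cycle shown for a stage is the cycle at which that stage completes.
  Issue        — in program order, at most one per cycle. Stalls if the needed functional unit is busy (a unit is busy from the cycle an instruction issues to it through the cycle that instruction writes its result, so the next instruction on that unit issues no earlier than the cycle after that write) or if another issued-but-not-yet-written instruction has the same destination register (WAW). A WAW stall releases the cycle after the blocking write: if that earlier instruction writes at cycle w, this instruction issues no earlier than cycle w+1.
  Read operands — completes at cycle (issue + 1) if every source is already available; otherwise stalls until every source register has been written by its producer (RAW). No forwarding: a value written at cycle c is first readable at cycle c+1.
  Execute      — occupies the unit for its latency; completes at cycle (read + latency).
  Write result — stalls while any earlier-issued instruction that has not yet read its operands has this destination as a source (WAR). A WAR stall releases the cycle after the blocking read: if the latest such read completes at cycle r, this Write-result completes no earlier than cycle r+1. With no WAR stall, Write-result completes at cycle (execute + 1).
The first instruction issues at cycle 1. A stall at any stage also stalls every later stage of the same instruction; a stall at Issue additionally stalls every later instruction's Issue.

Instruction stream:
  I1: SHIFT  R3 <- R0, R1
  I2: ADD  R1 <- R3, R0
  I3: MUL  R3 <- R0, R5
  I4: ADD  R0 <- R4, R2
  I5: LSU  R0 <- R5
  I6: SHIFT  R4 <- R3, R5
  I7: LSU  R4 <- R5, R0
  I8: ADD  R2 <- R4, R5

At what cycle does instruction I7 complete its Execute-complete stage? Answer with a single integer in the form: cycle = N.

I1: IS=1 RO=2 EX=3 WR=4
I2: IS=2 RO=5 EX=7 WR=8  [RAW R3: wait I1 write@4]
I3: IS=5 RO=6 EX=12 WR=13  [WAW R3: wait I1 write@4]
I4: IS=9 RO=10 EX=12 WR=13  [struct: ADD busy until I2 writes@8]
I5: IS=14 RO=15 EX=16 WR=17  [WAW R0: wait I4 write@13]
I6: IS=15 RO=16 EX=17 WR=18
I7: IS=19 RO=20 EX=21 WR=22  [WAW R4: wait I6 write@18]
I8: IS=20 RO=23 EX=25 WR=26  [RAW R4: wait I7 write@22]

cycle = 21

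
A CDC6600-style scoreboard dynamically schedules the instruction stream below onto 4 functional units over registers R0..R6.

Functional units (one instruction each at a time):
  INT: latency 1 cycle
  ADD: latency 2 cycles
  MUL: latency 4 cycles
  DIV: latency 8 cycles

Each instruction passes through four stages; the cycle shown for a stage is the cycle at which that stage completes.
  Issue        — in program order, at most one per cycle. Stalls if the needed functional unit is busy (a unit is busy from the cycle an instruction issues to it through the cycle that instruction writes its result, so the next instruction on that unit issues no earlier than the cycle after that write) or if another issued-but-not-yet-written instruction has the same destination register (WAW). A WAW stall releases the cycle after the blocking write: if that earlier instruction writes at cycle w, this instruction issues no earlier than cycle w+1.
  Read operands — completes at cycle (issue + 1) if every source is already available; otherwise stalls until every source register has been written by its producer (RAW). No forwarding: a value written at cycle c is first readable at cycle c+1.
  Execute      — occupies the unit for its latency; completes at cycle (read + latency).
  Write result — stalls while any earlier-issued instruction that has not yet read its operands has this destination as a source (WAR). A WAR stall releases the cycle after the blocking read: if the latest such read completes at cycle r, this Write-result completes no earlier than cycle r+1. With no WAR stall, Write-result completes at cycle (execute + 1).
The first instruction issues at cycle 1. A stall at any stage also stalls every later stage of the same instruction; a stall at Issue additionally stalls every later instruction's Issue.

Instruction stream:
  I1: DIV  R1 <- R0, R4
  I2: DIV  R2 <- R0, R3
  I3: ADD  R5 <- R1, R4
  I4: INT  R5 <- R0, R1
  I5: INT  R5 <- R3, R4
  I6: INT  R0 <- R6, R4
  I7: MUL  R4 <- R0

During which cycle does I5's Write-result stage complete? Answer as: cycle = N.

cycle = 25

t=1  issue I1 (DIV)
t=2  I1 read-ops
t=10  I1 finished on DIV
t=11  I1→R1
t=12  issue I2 (DIV)
t=13  I2 read-ops | issue I3 (ADD)
t=14  I3 read-ops
t=16  I3 finished on ADD
t=17  I3→R5
t=18  issue I4 (INT)
t=19  I4 read-ops
t=20  I4 finished on INT
t=21  I2 finished on DIV | I4→R5
t=22  I2→R2 | issue I5 (INT)
t=23  I5 read-ops
t=24  I5 finished on INT
t=25  I5→R5
t=26  issue I6 (INT)
t=27  I6 read-ops | issue I7 (MUL)
t=28  I6 finished on INT
t=29  I6→R0
t=30  I7 read-ops
t=34  I7 finished on MUL
t=35  I7→R4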